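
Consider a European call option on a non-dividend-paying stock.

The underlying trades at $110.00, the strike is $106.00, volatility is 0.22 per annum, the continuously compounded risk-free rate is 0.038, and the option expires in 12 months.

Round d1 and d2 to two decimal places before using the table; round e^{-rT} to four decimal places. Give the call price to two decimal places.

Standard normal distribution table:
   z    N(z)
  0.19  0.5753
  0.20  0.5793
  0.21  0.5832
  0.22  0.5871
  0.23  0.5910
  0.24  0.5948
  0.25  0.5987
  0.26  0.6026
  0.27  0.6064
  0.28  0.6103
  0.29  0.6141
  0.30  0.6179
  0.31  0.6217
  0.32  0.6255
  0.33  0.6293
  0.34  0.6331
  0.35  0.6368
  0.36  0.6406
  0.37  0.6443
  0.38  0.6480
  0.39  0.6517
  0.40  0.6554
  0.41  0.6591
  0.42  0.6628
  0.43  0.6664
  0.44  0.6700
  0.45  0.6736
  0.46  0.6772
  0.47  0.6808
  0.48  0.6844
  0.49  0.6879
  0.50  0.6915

$13.79

σ√T = 0.22·√1 = 0.2200
d₁ = [ln(110/106) + (0.038 + 0.22²/2)·1] / 0.2200 = [0.0370 + 0.0622] / 0.2200 = 0.4511 ≈ 0.45
d₂ = d₁ − σ√T = 0.4511 − 0.2200 = 0.2311 ≈ 0.23
e^(−rT) = e^(−0.038·1) = 0.9627
C = 110·N(0.45) − 106·0.9627·N(0.23) = 110·0.6736 − 106·0.9627·0.5910 = 74.0960 − 60.3093 = 13.7867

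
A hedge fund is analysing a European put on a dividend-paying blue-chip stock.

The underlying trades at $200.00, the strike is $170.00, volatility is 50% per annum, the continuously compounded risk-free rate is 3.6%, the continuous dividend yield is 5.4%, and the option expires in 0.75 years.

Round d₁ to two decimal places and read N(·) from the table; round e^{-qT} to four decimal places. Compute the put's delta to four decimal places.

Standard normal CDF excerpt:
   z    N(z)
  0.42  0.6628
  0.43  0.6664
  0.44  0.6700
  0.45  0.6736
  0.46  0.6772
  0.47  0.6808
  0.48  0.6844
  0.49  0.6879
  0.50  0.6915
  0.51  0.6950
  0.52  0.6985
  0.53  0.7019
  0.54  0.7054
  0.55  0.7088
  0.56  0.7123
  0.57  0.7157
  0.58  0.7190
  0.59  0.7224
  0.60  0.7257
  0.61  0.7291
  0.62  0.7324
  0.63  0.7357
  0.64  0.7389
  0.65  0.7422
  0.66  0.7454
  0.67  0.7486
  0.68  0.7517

-0.2763

T = 0.75;  σ√T = 0.4330
d₁ = [ln(200/170) + (0.036 − 0.054 + ½·0.5²)·0.75] / (σ√T) = (0.1625 + 0.0803) / 0.4330 = 0.5607 ⇒ 0.56
N(d₁) = N(0.56) = 0.7123
Δ_put = e^(−qT)·(N(d₁) − 1) = 0.9603·(0.7123 − 1) = -0.2763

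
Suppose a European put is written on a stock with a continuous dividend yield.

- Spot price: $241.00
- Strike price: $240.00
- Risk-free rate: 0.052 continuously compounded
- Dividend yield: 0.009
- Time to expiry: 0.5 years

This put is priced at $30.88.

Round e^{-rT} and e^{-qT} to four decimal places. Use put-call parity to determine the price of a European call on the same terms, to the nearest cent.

$36.96

exp(−qT) = exp(−0.009·0.5) = 0.9955;  exp(−rT) = exp(−0.052·0.5) = 0.9743
Put-call parity: C − P = S·e^(−qT) − K·e^(−rT) = 241·0.9955 − 240·0.9743 = 239.9155 − 233.8320 = 6.0835
C = P + (C − P) = 30.88 + (6.0835) = 36.9635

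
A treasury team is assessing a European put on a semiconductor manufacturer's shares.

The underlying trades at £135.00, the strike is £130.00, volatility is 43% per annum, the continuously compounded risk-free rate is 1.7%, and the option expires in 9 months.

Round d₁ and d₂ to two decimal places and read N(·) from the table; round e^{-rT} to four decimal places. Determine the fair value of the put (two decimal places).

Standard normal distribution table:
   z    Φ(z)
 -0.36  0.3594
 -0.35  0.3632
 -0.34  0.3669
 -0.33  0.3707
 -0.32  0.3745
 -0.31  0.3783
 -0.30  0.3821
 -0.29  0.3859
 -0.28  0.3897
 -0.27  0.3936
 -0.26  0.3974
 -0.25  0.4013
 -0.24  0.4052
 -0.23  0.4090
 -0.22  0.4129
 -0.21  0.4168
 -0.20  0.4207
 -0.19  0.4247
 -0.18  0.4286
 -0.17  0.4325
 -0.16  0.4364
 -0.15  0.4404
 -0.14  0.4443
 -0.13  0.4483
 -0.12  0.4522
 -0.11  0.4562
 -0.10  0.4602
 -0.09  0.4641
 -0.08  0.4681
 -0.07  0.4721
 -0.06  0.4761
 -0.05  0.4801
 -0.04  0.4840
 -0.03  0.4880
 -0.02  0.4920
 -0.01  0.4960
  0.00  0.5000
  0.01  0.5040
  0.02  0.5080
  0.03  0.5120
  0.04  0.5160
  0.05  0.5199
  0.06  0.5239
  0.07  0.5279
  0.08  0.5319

σ√T = 0.43·√0.75 = 0.3724
ln(S/K) + (r + σ²/2)T = ln(135/130) + (0.017 + 0.43²/2)·0.75 = 0.0377 + 0.0821 = 0.1198
d₁ = 0.1198 / 0.3724 = 0.3218 ≈ 0.32
d₂ = d₁ − σ√T = 0.3218 − 0.3724 = -0.0506 ≈ -0.05
exp(−rT) = exp(−0.017·0.75) = 0.9873
N(−d₂) = N(0.05) = 0.5199;  N(−d₁) = N(-0.32) = 0.3745
P = 130·0.9873·0.5199 − 135·0.3745 = 66.7286 − 50.5575 = 16.1711

£16.17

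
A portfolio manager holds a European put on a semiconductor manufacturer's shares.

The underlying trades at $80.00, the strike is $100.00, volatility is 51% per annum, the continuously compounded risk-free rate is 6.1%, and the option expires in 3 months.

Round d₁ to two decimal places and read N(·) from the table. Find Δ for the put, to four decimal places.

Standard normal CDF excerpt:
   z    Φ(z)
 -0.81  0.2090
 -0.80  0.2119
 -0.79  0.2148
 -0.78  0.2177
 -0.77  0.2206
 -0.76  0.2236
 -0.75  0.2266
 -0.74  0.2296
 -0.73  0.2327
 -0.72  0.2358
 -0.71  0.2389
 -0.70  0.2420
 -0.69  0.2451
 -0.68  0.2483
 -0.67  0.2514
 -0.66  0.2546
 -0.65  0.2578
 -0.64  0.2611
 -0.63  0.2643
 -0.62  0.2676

σ√T = 0.51 × 0.5000 = 0.2550
d₁ = [ln(80/100) + (0.061 + 0.51²/2)·0.25] / 0.2550 = [-0.2231 + 0.0478] / 0.2550 = -0.6878 which rounds to -0.69
N(d₁) = N(-0.69) = 0.2451
Δ_put = N(d₁) − 1 = 0.2451 − 1 = -0.7549

-0.7549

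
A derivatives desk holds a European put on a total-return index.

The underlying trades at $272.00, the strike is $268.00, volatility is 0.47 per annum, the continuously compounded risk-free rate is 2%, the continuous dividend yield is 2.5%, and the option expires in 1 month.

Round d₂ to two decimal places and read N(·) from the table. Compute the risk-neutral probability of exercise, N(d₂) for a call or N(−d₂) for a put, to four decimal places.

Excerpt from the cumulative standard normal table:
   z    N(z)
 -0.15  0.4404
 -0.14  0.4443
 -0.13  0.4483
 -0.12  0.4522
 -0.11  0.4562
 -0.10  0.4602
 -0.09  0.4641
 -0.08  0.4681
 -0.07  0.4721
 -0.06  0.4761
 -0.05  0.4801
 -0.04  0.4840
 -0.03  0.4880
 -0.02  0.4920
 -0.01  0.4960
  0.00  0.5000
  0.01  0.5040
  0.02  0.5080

σ√T = 0.47 × 0.2887 = 0.1357
d₁ = [ln(272/268) + (0.02 − 0.025 + ½·0.47²)·0.08333] / (σ√T) = (0.0148 + 0.0088) / 0.1357 = 0.1740 ⇒ 0.17
d₂ = 0.1740 − 0.1357 = 0.0383 ⇒ 0.04
Risk-neutral Pr[S_T < K] = N(−d₂) = N(-0.04) = 0.4840

0.4840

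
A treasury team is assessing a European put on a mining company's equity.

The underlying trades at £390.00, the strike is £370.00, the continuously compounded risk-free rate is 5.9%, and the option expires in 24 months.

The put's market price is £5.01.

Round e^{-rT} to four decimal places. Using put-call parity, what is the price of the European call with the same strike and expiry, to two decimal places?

exp(−rT) = exp(−0.059·2) = 0.8887
Put-call parity: C − P = S − K·e^(−rT) = 390 − 370·0.8887 = 390 − 328.8190 = 61.1810
C = P + (C − P) = 5.01 + (61.1810) = 66.1910

£66.19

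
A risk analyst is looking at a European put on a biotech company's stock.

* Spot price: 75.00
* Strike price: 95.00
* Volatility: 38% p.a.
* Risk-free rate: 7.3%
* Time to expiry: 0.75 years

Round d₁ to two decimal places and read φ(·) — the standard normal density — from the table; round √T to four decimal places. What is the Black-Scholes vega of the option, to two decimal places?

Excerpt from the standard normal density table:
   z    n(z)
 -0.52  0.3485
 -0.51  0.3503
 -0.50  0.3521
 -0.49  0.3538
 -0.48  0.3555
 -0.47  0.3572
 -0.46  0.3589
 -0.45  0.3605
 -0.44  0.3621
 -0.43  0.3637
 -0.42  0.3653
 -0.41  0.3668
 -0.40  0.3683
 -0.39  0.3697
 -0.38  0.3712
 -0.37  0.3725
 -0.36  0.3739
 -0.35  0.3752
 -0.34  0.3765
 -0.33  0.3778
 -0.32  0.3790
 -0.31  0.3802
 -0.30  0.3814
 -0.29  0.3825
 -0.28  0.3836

24.01

σ√T = 0.38·√0.75 = 0.3291
d₁ = [ln(75/95) + (0.073 + ½·0.38²)·0.75] / (σ√T) = (-0.2364 + 0.1089) / 0.3291 = -0.3874 ≈ -0.39
√T = √0.75 = 0.8660
φ(d₁) = φ(-0.39) = 0.3697
vega = S·φ(d₁)·√T = 75·0.3697·0.8660 = 24.0120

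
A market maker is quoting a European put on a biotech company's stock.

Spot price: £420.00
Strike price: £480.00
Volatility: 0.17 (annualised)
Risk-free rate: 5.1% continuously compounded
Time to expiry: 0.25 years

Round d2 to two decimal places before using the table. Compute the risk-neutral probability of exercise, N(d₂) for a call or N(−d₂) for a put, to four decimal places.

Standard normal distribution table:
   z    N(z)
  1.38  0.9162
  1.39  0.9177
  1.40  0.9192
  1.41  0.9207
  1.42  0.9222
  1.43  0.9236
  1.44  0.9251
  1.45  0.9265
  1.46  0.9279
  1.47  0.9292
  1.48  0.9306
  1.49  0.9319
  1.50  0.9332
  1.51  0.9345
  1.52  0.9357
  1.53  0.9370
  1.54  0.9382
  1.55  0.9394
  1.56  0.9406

0.9279

T = 0.25;  σ√T = 0.0850
ln(S/K) + (r + σ²/2)T = ln(420/480) + (0.051 + 0.17²/2)·0.25 = -0.1335 + 0.0164 = -0.1172
d₁ = -0.1172 / 0.0850 = -1.3785 ⇒ -1.38
d₂ = d₁ − σ√T = -1.3785 − 0.0850 = -1.4635 ⇒ -1.46
Risk-neutral Pr[S_T < K] = N(−d₂) = N(1.46) = 0.9279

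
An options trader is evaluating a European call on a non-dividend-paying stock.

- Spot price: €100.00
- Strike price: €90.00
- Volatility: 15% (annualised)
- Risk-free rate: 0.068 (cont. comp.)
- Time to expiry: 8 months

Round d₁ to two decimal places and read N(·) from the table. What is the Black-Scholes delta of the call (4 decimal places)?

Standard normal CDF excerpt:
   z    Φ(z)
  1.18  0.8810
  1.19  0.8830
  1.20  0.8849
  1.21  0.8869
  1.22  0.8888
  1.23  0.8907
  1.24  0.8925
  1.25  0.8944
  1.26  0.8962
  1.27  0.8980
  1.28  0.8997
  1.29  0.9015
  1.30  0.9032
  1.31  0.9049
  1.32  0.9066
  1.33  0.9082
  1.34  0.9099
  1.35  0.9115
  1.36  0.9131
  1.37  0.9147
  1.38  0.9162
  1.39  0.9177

σ√T = 0.15 × 0.8165 = 0.1225
d₁ = [ln(100/90) + (0.068 + 0.15²/2)·0.6667] / 0.1225 = [0.1054 + 0.0528] / 0.1225 = 1.2916 ≈ 1.29
N(d₁) = N(1.29) = 0.9015
Δ_call = N(d₁) = 0.9015

0.9015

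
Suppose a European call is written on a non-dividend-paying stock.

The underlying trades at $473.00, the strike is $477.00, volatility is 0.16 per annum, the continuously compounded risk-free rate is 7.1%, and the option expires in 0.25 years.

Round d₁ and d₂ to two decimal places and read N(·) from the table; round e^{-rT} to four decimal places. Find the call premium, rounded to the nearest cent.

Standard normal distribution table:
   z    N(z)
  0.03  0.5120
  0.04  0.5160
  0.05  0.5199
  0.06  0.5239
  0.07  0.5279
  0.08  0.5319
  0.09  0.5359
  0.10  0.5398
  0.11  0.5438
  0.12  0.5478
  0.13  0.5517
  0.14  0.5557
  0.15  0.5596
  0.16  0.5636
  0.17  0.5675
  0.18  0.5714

$17.33

σ√T = 0.16 × 0.5000 = 0.0800
d₁ = [ln(473/477) + (0.071 + ½·0.16²)·0.25] / (σ√T) = (-0.0084 + 0.0209) / 0.0800 = 0.1566 → 0.16
d₂ = 0.1566 − 0.0800 = 0.0766 → 0.08
e^(−rT) = e^(−0.071·0.25) = 0.9824
N(d₁) = N(0.16) = 0.5636;  N(d₂) = N(0.08) = 0.5319
C = 473·0.5636 − 477·0.9824·0.5319 = 266.5828 − 249.2509 = 17.3319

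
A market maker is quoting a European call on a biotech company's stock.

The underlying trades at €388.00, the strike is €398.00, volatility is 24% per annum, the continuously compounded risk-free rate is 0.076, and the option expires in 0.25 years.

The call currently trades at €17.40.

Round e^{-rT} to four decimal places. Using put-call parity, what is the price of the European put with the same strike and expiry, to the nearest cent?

exp(−rT) = exp(−0.076·0.25) = 0.9812
Put-call parity: C − P = S − K·e^(−rT) = 388 − 398·0.9812 = 388 − 390.5176 = -2.5176
P = C − (C − P) = 17.40 − (-2.5176) = 19.9176

€19.92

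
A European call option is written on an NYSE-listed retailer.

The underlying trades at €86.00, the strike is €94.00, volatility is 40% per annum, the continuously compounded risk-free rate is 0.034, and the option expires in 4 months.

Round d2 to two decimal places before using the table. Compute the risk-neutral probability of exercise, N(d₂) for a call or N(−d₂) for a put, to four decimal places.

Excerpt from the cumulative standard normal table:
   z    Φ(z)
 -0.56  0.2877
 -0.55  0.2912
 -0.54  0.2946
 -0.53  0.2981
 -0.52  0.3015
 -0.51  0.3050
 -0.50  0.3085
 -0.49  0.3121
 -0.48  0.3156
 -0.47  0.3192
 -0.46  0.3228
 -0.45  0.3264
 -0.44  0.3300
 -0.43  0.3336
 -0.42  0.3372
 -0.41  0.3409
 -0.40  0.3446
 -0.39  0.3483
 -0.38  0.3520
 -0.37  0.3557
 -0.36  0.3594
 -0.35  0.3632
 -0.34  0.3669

0.3264

σ√T = 0.4 × 0.5774 = 0.2309
d₁ = [ln(86/94) + (0.034 + ½·0.4²)·0.3333] / (σ√T) = (-0.0889 + 0.0380) / 0.2309 = -0.2206 which rounds to -0.22
d₂ = -0.2206 − 0.2309 = -0.4515 which rounds to -0.45
Risk-neutral Pr[S_T > K] = N(d₂) = N(-0.45) = 0.3264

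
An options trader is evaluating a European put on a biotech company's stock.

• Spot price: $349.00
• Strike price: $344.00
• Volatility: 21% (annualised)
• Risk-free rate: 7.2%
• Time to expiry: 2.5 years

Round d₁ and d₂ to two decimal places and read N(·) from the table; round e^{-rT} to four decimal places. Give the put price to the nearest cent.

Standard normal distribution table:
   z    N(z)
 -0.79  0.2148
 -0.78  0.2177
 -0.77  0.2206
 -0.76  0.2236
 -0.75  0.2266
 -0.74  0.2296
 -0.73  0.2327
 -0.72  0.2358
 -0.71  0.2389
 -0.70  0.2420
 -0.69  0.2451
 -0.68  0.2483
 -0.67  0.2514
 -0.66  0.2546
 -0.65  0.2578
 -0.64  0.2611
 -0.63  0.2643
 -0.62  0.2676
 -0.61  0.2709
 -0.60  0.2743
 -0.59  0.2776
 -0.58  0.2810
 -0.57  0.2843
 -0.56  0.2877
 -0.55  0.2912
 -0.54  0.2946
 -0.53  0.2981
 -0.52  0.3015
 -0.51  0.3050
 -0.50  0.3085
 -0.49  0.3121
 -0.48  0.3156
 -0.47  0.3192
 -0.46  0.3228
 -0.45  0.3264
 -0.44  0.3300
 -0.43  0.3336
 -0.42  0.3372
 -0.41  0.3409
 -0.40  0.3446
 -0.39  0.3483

σ√T = 0.21·√2.5 = 0.3320
d₁ = [ln(349/344) + (0.072 + 0.21²/2)·2.5] / 0.3320 = [0.0144 + 0.2351] / 0.3320 = 0.7516 → 0.75
d₂ = d₁ − σ√T = 0.7516 − 0.3320 = 0.4195 → 0.42
exp(−rT) = exp(−0.072·2.5) = 0.8353
N(−d₂) = N(-0.42) = 0.3372;  N(−d₁) = N(-0.75) = 0.2266
P = 344·0.8353·0.3372 − 349·0.2266 = 96.8921 − 79.0834 = 17.8087

$17.81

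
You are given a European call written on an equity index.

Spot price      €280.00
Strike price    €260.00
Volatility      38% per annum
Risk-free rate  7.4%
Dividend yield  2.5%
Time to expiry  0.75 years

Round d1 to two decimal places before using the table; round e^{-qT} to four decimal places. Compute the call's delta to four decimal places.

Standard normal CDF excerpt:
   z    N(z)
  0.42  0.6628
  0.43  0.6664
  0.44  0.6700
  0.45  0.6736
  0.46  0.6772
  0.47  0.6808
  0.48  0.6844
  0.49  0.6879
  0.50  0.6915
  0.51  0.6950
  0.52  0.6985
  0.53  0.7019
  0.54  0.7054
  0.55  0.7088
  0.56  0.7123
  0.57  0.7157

T = 0.75;  σ√T = 0.3291
ln(S/K) + (r − q + σ²/2)T = ln(280/260) + (0.074 − 0.025 + 0.38²/2)·0.75 = 0.0741 + 0.0909 = 0.1650
d₁ = 0.1650 / 0.3291 = 0.5014 → 0.50
N(d₁) = N(0.50) = 0.6915
Δ_call = exp(−qT)·N(d₁) = 0.9814·0.6915 = 0.6786

0.6786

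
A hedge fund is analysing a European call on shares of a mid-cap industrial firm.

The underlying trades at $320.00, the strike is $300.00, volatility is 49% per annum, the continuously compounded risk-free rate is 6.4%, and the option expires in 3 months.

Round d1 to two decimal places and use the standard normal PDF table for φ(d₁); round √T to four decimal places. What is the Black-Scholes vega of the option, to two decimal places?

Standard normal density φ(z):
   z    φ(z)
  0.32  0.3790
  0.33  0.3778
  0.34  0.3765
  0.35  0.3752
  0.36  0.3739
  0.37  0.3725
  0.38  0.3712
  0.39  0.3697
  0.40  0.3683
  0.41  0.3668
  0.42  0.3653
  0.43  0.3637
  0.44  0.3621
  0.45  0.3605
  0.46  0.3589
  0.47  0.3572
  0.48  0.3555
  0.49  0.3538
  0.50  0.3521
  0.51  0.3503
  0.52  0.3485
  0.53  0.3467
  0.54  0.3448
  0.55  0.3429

57.68

σ√T = 0.49 × 0.5000 = 0.2450
ln(S/K) + (r + σ²/2)T = ln(320/300) + (0.064 + 0.49²/2)·0.25 = 0.0645 + 0.0460 = 0.1106
d₁ = 0.1106 / 0.2450 = 0.4512 ≈ 0.45
√T = √0.25 = 0.5000
φ(d₁) = φ(0.45) = 0.3605
vega = S·φ(d₁)·√T = 320·0.3605·0.5000 = 57.6800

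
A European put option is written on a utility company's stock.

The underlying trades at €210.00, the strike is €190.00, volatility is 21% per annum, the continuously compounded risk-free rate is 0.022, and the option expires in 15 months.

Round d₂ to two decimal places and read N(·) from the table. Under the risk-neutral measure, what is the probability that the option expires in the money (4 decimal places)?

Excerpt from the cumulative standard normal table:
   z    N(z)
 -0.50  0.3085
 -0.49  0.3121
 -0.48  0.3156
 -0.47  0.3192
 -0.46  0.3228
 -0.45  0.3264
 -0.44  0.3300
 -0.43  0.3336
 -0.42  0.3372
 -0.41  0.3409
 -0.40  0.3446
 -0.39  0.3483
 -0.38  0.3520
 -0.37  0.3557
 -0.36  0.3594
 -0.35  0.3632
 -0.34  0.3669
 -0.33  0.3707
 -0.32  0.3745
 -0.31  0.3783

σ√T = 0.21·√1.25 = 0.2348
d₁ = [ln(210/190) + (0.022 + 0.21²/2)·1.25] / 0.2348 = [0.1001 + 0.0551] / 0.2348 = 0.6608 which rounds to 0.66
d₂ = d₁ − σ√T = 0.6608 − 0.2348 = 0.4260 which rounds to 0.43
Risk-neutral Pr[S_T < K] = N(−d₂) = N(-0.43) = 0.3336

0.3336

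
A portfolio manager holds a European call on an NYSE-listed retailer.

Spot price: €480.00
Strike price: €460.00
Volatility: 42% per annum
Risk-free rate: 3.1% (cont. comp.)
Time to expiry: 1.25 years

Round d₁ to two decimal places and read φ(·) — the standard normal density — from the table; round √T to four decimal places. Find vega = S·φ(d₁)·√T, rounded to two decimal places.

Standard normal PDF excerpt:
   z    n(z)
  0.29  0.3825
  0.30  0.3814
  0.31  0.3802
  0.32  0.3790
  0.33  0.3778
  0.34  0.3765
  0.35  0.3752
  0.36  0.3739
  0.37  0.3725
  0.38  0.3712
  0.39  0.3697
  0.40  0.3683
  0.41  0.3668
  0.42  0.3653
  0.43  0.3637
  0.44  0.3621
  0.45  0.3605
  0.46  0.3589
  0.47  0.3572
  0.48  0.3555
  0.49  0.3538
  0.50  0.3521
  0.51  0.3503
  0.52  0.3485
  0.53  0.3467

T = 1.25;  σ√T = 0.4696
ln(S/K) + (r + σ²/2)T = ln(480/460) + (0.031 + 0.42²/2)·1.25 = 0.0426 + 0.1490 = 0.1916
d₁ = 0.1916 / 0.4696 = 0.4079 → 0.41
√T = √1.25 = 1.1180
φ(d₁) = φ(0.41) = 0.3668
vega = S·φ(d₁)·√T = 480·0.3668·1.1180 = 196.8396

196.84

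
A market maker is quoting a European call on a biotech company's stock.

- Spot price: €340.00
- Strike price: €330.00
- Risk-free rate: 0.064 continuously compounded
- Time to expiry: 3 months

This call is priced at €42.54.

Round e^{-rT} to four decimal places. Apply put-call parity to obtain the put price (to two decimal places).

exp(−rT) = exp(−0.064·0.25) = 0.9841
Put-call parity: C − P = S − K·e^(−rT) = 340 − 330·0.9841 = 340 − 324.7530 = 15.2470
P = C − (C − P) = 42.54 − (15.2470) = 27.2930

€27.29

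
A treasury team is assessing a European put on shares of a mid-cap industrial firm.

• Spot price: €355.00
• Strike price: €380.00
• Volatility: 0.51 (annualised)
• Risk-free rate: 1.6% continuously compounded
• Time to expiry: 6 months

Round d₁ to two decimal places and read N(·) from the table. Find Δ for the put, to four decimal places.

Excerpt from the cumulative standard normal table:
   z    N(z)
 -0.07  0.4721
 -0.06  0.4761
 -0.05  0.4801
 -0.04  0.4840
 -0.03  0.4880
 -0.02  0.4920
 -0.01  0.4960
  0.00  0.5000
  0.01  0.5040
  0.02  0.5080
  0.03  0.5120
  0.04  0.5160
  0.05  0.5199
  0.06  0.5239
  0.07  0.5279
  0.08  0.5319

T = 0.5;  σ√T = 0.3606
d₁ = [ln(355/380) + (0.016 + 0.51²/2)·0.5] / 0.3606 = [-0.0681 + 0.0730] / 0.3606 = 0.0138 which rounds to 0.01
N(d₁) = N(0.01) = 0.5040
Δ_put = N(d₁) − 1 = 0.5040 − 1 = -0.4960

-0.4960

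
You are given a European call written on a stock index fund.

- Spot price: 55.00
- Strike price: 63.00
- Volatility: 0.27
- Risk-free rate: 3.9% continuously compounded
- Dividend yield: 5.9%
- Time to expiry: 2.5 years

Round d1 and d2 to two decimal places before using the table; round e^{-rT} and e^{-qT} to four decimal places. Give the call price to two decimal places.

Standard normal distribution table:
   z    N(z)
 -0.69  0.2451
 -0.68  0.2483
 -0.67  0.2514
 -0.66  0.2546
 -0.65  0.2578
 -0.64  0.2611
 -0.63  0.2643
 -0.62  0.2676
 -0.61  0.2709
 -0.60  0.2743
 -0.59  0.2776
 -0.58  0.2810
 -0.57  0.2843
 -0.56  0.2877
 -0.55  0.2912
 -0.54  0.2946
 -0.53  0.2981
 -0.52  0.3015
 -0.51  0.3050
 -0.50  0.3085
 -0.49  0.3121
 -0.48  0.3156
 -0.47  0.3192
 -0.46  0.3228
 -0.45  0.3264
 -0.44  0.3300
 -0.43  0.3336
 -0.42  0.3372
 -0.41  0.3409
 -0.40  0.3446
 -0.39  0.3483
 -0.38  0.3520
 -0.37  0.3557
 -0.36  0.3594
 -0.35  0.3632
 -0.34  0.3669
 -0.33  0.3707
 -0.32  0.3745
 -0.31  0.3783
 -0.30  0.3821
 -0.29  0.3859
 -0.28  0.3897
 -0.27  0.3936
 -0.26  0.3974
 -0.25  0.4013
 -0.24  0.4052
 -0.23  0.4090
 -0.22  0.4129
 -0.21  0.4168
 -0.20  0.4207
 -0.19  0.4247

σ√T = 0.27 × 1.5811 = 0.4269
d₁ = [ln(55/63) + (0.039 − 0.059 + 0.27²/2)·2.5] / 0.4269 = [-0.1358 + 0.0411] / 0.4269 = -0.2218 ≈ -0.22
d₂ = d₁ − σ√T = -0.2218 − 0.4269 = -0.6487 ≈ -0.65
e^(−qT) = e^(−0.059·2.5) = 0.8629;  e^(−rT) = e^(−0.039·2.5) = 0.9071
N(d₁) = N(-0.22) = 0.4129;  N(d₂) = N(-0.65) = 0.2578
C = 55·0.8629·0.4129 − 63·0.9071·0.2578 = 19.5960 − 14.7326 = 4.8635

4.86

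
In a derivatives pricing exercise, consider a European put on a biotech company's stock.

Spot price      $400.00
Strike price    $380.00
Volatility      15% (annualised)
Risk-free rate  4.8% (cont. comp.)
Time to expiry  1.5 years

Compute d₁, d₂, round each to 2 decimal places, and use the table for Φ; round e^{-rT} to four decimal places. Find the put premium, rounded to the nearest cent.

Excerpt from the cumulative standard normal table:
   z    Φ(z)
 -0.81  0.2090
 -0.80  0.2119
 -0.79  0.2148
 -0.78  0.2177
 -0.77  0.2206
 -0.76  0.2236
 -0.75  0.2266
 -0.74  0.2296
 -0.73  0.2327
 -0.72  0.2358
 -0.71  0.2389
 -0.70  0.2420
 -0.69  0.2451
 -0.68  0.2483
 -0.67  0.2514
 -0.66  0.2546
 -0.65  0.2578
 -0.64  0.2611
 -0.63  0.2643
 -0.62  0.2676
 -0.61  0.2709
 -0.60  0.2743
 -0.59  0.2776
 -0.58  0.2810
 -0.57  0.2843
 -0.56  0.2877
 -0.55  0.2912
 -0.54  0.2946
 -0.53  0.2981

$9.92

σ√T = 0.15 × 1.2247 = 0.1837
ln(S/K) + (r + σ²/2)T = ln(400/380) + (0.048 + 0.15²/2)·1.5 = 0.0513 + 0.0889 = 0.1402
d₁ = 0.1402 / 0.1837 = 0.7630 which rounds to 0.76
d₂ = d₁ − σ√T = 0.7630 − 0.1837 = 0.5793 which rounds to 0.58
exp(−rT) = exp(−0.048·1.5) = 0.9305
N(−d₂) = N(-0.58) = 0.2810;  N(−d₁) = N(-0.76) = 0.2236
P = 380·0.9305·0.2810 − 400·0.2236 = 99.3588 − 89.4400 = 9.9188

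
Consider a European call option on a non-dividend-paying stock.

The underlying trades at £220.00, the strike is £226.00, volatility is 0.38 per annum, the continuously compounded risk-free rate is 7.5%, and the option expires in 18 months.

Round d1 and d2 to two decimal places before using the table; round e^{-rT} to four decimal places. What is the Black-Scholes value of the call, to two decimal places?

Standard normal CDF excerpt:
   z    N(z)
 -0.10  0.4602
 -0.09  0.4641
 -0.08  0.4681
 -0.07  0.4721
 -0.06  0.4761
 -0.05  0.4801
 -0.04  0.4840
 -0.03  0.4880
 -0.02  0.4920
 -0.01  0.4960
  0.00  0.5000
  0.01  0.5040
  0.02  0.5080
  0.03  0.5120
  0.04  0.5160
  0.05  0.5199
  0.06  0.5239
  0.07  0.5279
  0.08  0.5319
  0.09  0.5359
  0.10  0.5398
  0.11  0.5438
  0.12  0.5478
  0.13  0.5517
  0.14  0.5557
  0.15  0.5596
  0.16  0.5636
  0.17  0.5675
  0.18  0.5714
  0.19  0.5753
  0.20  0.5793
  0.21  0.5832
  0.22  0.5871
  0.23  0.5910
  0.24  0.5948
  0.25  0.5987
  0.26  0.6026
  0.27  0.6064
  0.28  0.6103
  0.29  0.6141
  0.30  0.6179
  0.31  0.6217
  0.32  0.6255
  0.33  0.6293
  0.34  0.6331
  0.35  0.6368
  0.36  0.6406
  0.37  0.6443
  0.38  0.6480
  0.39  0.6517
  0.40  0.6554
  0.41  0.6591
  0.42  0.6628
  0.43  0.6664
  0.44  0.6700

£48.86

σ√T = 0.38·√1.5 = 0.4654
d₁ = [ln(220/226) + (0.075 + 0.38²/2)·1.5] / 0.4654 = [-0.0269 + 0.2208] / 0.4654 = 0.4166 which rounds to 0.42
d₂ = d₁ − σ√T = 0.4166 − 0.4654 = -0.0488 which rounds to -0.05
e^(−rT) = e^(−0.075·1.5) = 0.8936
C = 220·N(0.42) − 226·0.8936·N(-0.05) = 220·0.6628 − 226·0.8936·0.4801 = 145.8160 − 96.9579 = 48.8581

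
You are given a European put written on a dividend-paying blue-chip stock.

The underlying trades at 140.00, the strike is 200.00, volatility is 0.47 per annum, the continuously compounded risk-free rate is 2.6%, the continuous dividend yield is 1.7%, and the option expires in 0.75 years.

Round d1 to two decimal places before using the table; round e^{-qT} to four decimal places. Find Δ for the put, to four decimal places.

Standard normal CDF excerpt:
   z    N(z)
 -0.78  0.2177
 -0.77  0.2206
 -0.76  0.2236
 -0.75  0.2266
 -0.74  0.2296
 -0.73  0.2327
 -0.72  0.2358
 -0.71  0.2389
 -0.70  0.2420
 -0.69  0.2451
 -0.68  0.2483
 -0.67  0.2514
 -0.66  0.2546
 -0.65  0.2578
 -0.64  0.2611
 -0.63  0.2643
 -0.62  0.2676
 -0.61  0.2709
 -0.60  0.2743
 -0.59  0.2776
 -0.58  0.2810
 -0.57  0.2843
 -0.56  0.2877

T = 0.75;  σ√T = 0.4070
d₁ = [ln(140/200) + (0.026 − 0.017 + 0.47²/2)·0.75] / 0.4070 = [-0.3567 + 0.0896] / 0.4070 = -0.6562 ⇒ -0.66
N(d₁) = N(-0.66) = 0.2546
Δ_put = e^(−qT)·(N(d₁) − 1) = 0.9873·(0.2546 − 1) = -0.7359

-0.7359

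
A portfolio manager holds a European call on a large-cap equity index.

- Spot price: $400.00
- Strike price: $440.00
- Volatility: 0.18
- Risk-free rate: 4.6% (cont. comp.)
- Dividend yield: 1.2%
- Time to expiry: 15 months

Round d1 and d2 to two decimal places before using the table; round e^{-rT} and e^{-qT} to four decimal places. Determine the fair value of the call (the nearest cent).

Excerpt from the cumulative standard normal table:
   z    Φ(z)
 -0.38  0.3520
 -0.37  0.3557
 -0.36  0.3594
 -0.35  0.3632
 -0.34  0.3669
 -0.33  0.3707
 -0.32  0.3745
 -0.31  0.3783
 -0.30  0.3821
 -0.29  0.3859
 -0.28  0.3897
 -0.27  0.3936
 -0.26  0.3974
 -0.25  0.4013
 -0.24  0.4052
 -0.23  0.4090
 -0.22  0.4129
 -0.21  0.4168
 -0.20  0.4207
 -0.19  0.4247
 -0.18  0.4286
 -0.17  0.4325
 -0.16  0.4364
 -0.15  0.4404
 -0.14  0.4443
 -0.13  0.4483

T = 1.25;  σ√T = 0.2012
d₁ = [ln(400/440) + (0.046 − 0.012 + 0.18²/2)·1.25] / 0.2012 = [-0.0953 + 0.0628] / 0.2012 = -0.1618 ≈ -0.16
d₂ = d₁ − σ√T = -0.1618 − 0.2012 = -0.3630 ≈ -0.36
exp(−qT) = exp(−0.012·1.25) = 0.9851;  exp(−rT) = exp(−0.046·1.25) = 0.9441
N(d₁) = N(-0.16) = 0.4364;  N(d₂) = N(-0.36) = 0.3594
C = 400·0.9851·0.4364 − 440·0.9441·0.3594 = 171.9591 − 149.2962 = 22.6629

$22.66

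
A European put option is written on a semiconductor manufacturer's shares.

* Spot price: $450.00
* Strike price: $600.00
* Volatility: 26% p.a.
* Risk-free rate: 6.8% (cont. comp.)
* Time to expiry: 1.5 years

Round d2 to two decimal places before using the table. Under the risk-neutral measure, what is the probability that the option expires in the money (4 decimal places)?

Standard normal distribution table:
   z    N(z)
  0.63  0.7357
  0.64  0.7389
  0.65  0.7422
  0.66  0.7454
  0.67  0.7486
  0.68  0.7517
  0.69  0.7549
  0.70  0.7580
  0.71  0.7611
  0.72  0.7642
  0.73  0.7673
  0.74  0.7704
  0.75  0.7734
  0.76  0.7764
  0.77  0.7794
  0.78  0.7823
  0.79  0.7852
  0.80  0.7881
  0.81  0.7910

σ√T = 0.26·√1.5 = 0.3184
ln(S/K) + (r + σ²/2)T = ln(450/600) + (0.068 + 0.26²/2)·1.5 = -0.2877 + 0.1527 = -0.1350
d₁ = -0.1350 / 0.3184 = -0.4239 which rounds to -0.42
d₂ = d₁ − σ√T = -0.4239 − 0.3184 = -0.7423 which rounds to -0.74
Pr(exercise) under Q = N(−d₂) = N(0.74) = 0.7704

0.7704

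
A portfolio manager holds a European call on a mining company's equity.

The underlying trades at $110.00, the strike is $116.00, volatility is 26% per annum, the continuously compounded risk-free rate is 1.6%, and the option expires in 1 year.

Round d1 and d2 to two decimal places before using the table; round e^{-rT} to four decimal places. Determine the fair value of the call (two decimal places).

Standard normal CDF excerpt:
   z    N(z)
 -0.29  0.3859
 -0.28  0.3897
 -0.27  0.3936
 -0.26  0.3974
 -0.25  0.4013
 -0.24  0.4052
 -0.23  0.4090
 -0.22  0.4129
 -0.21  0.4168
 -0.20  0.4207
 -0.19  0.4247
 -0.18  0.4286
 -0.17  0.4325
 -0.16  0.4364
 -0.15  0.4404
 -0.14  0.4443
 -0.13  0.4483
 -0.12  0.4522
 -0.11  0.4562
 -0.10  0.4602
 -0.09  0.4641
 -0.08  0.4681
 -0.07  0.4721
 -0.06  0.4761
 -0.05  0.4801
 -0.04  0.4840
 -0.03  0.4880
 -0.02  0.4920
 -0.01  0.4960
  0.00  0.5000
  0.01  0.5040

σ√T = 0.26·√1 = 0.2600
d₁ = [ln(110/116) + (0.016 + 0.26²/2)·1] / 0.2600 = [-0.0531 + 0.0498] / 0.2600 = -0.0127 which rounds to -0.01
d₂ = d₁ − σ√T = -0.0127 − 0.2600 = -0.2727 which rounds to -0.27
e^(−rT) = e^(−0.016·1) = 0.9841
C = 110·N(-0.01) − 116·0.9841·N(-0.27) = 110·0.4960 − 116·0.9841·0.3936 = 54.5600 − 44.9316 = 9.6284

$9.63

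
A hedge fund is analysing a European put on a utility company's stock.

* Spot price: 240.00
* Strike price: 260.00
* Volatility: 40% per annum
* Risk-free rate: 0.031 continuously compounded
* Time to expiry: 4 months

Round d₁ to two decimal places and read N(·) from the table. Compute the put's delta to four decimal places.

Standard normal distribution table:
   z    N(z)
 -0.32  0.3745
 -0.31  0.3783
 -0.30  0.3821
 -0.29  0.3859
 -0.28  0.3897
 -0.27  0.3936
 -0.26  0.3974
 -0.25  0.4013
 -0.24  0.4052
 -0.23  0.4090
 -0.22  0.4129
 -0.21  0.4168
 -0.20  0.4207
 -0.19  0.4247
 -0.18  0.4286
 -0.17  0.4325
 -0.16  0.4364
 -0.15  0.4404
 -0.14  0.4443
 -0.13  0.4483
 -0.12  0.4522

σ√T = 0.4·√0.3333 = 0.2309
d₁ = [ln(240/260) + (0.031 + 0.4²/2)·0.3333] / 0.2309 = [-0.0800 + 0.0370] / 0.2309 = -0.1864 → -0.19
N(d₁) = N(-0.19) = 0.4247
Δ_put = N(d₁) − 1 = 0.4247 − 1 = -0.5753

-0.5753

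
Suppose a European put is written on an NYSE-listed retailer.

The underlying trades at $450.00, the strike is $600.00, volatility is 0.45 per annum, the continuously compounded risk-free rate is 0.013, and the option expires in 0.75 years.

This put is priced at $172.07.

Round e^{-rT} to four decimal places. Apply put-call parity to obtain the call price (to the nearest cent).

exp(−rT) = exp(−0.013·0.75) = 0.9903
Put-call parity: C − P = S − K·e^(−rT) = 450 − 600·0.9903 = 450 − 594.1800 = -144.1800
C = P + (C − P) = 172.07 + (-144.1800) = 27.8900

$27.89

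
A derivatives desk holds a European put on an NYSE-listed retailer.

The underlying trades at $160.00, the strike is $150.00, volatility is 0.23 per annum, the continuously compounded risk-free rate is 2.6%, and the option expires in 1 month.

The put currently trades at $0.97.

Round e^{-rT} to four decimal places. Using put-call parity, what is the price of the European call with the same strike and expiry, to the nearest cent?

exp(−rT) = exp(−0.026·0.08333) = 0.9978
Put-call parity: C − P = S − K·e^(−rT) = 160 − 150·0.9978 = 160 − 149.6700 = 10.3300
C = P + (C − P) = 0.97 + (10.3300) = 11.3000

$11.30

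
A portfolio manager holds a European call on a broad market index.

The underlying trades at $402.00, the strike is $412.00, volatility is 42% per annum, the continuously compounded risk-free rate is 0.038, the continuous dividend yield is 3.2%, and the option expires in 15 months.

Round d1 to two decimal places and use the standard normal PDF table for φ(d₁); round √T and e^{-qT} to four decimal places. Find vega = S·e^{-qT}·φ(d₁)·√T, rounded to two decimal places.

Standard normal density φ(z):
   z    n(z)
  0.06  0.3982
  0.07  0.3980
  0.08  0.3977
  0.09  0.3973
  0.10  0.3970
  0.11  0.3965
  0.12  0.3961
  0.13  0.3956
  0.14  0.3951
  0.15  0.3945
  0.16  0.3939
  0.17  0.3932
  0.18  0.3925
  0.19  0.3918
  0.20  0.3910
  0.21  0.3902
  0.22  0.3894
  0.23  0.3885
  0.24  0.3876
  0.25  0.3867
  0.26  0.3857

168.84

T = 1.25;  σ√T = 0.4696
d₁ = [ln(402/412) + (0.038 − 0.032 + 0.42²/2)·1.25] / 0.4696 = [-0.0246 + 0.1177] / 0.4696 = 0.1984 ≈ 0.20
√T = √1.25 = 1.1180
φ(d₁) = φ(0.20) = 0.3910
exp(−qT) = exp(−0.032·1.25) = 0.9608
vega = S·exp(−qT)·φ(d₁)·√T = 402·0.9608·0.3910·1.1180 = 168.8409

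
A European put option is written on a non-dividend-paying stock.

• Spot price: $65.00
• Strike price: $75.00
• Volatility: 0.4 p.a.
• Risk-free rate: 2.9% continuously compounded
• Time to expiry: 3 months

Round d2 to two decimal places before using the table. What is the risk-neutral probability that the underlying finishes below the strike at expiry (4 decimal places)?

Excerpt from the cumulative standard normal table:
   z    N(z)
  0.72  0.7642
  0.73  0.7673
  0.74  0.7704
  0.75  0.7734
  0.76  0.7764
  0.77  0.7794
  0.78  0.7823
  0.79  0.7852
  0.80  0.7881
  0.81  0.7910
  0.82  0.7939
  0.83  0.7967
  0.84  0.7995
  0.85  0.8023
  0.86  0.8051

0.7823

σ√T = 0.4·√0.25 = 0.2000
d₁ = [ln(65/75) + (0.029 + ½·0.4²)·0.25] / (σ√T) = (-0.1431 + 0.0273) / 0.2000 = -0.5793 which rounds to -0.58
d₂ = -0.5793 − 0.2000 = -0.7793 which rounds to -0.78
Risk-neutral Pr[S_T < K] = N(−d₂) = N(0.78) = 0.7823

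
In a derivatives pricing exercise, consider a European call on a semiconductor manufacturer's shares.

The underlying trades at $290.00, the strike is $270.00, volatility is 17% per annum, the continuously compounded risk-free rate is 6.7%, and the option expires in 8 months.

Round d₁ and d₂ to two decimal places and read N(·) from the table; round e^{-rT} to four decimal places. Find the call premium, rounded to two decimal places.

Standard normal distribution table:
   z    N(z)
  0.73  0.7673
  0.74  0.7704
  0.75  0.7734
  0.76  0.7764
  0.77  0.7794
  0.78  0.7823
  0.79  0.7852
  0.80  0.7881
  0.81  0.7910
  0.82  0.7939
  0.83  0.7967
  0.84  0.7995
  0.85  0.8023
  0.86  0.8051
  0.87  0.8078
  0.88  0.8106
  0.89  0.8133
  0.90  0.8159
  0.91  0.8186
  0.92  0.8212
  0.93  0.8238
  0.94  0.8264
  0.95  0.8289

T = 0.6667;  σ√T = 0.1388
ln(S/K) + (r + σ²/2)T = ln(290/270) + (0.067 + 0.17²/2)·0.6667 = 0.0715 + 0.0543 = 0.1258
d₁ = 0.1258 / 0.1388 = 0.9060 which rounds to 0.91
d₂ = d₁ − σ√T = 0.9060 − 0.1388 = 0.7672 which rounds to 0.77
e^(−rT) = e^(−0.067·0.6667) = 0.9563
N(d₁) = N(0.91) = 0.8186;  N(d₂) = N(0.77) = 0.7794
C = 290·0.8186 − 270·0.9563·0.7794 = 237.3940 − 201.2419 = 36.1521

$36.15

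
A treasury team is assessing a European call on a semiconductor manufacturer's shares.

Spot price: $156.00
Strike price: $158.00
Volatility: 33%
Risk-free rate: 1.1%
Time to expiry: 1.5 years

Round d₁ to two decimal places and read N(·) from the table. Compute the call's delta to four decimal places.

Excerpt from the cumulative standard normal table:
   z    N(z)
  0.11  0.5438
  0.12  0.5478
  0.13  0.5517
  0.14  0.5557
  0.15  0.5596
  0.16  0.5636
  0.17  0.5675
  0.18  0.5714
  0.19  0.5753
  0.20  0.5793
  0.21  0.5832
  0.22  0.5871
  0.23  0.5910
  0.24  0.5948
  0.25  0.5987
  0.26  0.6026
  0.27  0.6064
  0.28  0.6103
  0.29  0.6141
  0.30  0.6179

0.5832

T = 1.5;  σ√T = 0.4042
ln(S/K) + (r + σ²/2)T = ln(156/158) + (0.011 + 0.33²/2)·1.5 = -0.0127 + 0.0982 = 0.0854
d₁ = 0.0854 / 0.4042 = 0.2114 which rounds to 0.21
N(d₁) = N(0.21) = 0.5832
Δ_call = N(d₁) = 0.5832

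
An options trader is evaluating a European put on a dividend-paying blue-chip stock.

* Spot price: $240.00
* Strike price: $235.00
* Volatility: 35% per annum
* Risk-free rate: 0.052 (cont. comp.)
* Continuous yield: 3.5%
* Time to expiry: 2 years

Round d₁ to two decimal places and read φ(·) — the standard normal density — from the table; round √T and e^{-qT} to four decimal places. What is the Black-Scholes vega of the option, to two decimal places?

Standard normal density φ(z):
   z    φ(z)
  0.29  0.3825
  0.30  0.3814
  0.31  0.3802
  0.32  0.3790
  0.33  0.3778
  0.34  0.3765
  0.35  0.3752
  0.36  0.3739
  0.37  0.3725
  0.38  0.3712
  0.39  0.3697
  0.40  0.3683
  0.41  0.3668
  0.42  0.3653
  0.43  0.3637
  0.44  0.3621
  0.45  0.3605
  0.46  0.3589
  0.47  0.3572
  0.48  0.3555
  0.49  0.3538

118.33

T = 2;  σ√T = 0.4950
d₁ = [ln(240/235) + (0.052 − 0.035 + 0.35²/2)·2] / 0.4950 = [0.0211 + 0.1565] / 0.4950 = 0.3587 ⇒ 0.36
√T = √2 = 1.4142
φ(d₁) = φ(0.36) = 0.3739
e^(−qT) = e^(−0.035·2) = 0.9324
vega = S·e^(−qT)·φ(d₁)·√T = 240·0.9324·0.3739·1.4142 = 118.3259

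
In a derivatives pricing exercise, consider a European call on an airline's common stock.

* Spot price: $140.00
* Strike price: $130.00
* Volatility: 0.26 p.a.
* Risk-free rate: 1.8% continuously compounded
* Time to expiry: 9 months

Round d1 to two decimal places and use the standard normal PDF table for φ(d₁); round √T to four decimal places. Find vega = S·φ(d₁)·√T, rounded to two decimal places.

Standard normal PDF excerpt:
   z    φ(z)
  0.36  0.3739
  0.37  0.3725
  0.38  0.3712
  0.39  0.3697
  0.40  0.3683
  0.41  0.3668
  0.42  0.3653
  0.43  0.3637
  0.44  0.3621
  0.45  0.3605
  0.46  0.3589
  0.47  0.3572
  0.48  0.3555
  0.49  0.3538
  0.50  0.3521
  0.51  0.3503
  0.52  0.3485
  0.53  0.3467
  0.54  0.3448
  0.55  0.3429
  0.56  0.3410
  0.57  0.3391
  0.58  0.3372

42.69

T = 0.75;  σ√T = 0.2252
ln(S/K) + (r + σ²/2)T = ln(140/130) + (0.018 + 0.26²/2)·0.75 = 0.0741 + 0.0388 = 0.1130
d₁ = 0.1130 / 0.2252 = 0.5017 which rounds to 0.50
√T = √0.75 = 0.8660
φ(d₁) = φ(0.50) = 0.3521
vega = S·φ(d₁)·√T = 140·0.3521·0.8660 = 42.6886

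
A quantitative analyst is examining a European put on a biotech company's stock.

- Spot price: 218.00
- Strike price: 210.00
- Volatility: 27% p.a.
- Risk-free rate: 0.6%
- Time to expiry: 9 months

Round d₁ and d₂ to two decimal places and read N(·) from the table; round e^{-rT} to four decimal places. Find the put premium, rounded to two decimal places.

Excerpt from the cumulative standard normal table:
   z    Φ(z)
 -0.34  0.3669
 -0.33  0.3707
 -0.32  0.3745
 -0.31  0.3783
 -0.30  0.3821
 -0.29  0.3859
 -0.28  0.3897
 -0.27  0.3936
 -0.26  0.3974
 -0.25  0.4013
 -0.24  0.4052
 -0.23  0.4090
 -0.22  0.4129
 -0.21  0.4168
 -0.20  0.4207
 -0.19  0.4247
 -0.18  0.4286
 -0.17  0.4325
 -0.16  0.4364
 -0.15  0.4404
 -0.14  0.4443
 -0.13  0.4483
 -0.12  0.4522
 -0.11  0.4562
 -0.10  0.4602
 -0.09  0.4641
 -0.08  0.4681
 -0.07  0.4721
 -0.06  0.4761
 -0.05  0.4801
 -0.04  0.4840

σ√T = 0.27 × 0.8660 = 0.2338
d₁ = [ln(218/210) + (0.006 + 0.27²/2)·0.75] / 0.2338 = [0.0374 + 0.0318] / 0.2338 = 0.2961 which rounds to 0.30
d₂ = d₁ − σ√T = 0.2961 − 0.2338 = 0.0622 which rounds to 0.06
exp(−rT) = exp(−0.006·0.75) = 0.9955
N(−d₂) = N(-0.06) = 0.4761;  N(−d₁) = N(-0.30) = 0.3821
P = 210·0.9955·0.4761 − 218·0.3821 = 99.5311 − 83.2978 = 16.2333

16.23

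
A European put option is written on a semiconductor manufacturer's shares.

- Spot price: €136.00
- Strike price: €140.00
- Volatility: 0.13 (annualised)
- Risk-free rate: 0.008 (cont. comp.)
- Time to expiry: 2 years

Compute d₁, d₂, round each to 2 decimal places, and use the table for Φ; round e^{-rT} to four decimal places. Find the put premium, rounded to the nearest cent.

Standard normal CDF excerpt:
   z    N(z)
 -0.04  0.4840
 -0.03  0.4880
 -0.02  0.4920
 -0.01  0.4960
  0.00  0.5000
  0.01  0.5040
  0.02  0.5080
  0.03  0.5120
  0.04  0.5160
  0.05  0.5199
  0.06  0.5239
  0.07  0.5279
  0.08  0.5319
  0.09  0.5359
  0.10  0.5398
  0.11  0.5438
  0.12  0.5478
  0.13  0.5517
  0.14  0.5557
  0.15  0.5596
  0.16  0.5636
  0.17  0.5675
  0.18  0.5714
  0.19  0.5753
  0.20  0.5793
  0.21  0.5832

σ√T = 0.13 × 1.4142 = 0.1838
d₁ = [ln(136/140) + (0.008 + 0.13²/2)·2] / 0.1838 = [-0.0290 + 0.0329] / 0.1838 = 0.0213 → 0.02
d₂ = d₁ − σ√T = 0.0213 − 0.1838 = -0.1626 → -0.16
exp(−rT) = exp(−0.008·2) = 0.9841
N(−d₂) = N(0.16) = 0.5636;  N(−d₁) = N(-0.02) = 0.4920
P = 140·0.9841·0.5636 − 136·0.4920 = 77.6494 − 66.9120 = 10.7374

€10.74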